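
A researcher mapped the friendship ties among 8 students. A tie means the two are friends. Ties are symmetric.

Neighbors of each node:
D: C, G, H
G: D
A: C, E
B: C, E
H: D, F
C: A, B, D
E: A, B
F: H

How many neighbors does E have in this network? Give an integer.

2

E is directly tied to A and B. That is 2 neighbors, so the degree of E is 2.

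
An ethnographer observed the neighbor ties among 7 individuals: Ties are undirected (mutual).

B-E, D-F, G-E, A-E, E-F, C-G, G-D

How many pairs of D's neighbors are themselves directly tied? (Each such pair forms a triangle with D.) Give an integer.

D's neighbors are F and G, but none of them are tied to each other, so no triangle contains D.

0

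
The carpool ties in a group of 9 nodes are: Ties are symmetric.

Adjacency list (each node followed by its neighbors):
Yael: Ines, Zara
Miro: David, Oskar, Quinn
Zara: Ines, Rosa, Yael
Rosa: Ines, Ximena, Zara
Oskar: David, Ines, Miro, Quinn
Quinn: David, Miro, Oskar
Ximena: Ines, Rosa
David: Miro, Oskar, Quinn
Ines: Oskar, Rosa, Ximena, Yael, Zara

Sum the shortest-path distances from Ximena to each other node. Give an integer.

Distances from Ximena: David:3, Ines:1, Miro:3, Oskar:2, Quinn:3, Rosa:1, Yael:2, Zara:2.
Sum = 3 + 1 + 3 + 2 + 3 + 1 + 2 + 2 = 17.

17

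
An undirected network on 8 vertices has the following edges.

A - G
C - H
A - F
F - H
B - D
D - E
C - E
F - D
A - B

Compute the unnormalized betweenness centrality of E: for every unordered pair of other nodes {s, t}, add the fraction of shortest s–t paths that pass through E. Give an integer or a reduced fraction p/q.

2

Pairs whose geodesics pass through E — B–C: 1; D–C: 1.
All other pairs contribute 0.
Summing the contributions gives betweenness(E) = 2.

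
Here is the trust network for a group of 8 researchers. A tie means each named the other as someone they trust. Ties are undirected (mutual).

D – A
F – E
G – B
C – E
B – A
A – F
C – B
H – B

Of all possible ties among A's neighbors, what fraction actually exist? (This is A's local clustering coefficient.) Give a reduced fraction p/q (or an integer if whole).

A's neighbors: B, D, and F (k = 3).
Possible neighbor pairs: C(3,2) = 3. Edges among them: none → e = 0.
Clustering(A) = 0/3 = 0.

0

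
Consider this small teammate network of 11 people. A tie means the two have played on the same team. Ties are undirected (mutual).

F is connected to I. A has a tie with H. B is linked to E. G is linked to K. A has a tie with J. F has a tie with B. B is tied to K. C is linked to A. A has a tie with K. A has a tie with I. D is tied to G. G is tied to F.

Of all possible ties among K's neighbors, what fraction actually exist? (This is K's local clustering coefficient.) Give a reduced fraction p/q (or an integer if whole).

0

K's neighbors: A, B, and G (k = 3).
Possible neighbor pairs: C(3,2) = 3. Edges among them: none → e = 0.
Clustering(K) = 0/3 = 0.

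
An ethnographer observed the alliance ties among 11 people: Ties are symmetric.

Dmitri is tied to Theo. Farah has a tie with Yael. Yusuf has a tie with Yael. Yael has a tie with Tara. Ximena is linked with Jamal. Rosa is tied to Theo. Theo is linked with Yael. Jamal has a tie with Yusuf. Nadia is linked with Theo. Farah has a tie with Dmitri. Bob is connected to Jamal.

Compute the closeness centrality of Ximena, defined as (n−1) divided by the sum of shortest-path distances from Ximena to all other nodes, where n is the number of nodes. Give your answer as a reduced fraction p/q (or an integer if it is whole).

2/7

Distances from Ximena: Bob:2, Dmitri:5, Farah:4, Jamal:1, Nadia:5, Rosa:5, Tara:4, Theo:4, Yael:3, Yusuf:2. Sum = 35.
n = 11, so closeness = 10/35 = 2/7.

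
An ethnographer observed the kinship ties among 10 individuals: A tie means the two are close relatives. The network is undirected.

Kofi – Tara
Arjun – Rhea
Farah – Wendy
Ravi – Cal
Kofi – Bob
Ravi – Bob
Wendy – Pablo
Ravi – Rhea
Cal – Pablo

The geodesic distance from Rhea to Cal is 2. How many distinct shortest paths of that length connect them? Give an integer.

The shortest distance is 2, and the only length-2 path is Rhea–Ravi–Cal. So there is exactly 1 shortest path.

1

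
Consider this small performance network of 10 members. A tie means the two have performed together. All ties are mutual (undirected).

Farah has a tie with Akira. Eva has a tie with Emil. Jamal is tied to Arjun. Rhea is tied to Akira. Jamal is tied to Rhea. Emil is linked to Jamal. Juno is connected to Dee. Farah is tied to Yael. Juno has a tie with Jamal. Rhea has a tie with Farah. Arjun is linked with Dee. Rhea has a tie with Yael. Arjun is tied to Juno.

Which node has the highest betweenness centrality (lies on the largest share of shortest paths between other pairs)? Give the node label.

Jamal

Unnormalized betweenness of each node: Akira:0, Arjun:7/2, Dee:0, Emil:8, Eva:0, Farah:1/2, Jamal:26, Juno:7/2, Rhea:37/2, Yael:0.
Jamal has the largest value, 26, making it the main broker — the node through which the most shortest paths run.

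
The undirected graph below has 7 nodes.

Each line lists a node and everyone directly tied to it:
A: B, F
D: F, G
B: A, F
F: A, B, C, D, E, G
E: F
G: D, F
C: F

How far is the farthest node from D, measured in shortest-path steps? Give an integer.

2

Distances from D: A:2, B:2, C:2, E:2, F:1, G:1.
The largest is 2 (to E, B, C, and A), so the eccentricity of D is 2.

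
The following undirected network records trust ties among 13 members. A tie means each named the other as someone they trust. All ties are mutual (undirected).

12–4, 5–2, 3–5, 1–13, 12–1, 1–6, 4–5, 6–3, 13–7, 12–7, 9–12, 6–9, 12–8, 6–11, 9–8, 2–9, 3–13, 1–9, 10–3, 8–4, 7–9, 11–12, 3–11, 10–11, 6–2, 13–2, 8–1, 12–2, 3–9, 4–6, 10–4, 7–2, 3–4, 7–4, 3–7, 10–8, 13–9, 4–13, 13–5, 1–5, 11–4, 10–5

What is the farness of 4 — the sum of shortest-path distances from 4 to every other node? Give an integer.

Distances from 4: 1:2, 2:2, 3:1, 5:1, 6:1, 7:1, 8:1, 9:2, 10:1, 11:1, 12:1, 13:1.
Sum = 2 + 2 + 1 + 1 + 1 + 1 + 1 + 2 + 1 + 1 + 1 + 1 = 15.

15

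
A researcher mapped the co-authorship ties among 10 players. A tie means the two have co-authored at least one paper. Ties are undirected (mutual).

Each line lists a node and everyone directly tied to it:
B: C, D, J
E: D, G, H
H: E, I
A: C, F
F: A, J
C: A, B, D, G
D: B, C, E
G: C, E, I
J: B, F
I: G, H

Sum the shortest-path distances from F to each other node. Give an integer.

Distances from F: A:1, B:2, C:2, D:3, E:4, G:3, H:5, I:4, J:1.
Sum = 1 + 2 + 2 + 3 + 4 + 3 + 5 + 4 + 1 = 25.

25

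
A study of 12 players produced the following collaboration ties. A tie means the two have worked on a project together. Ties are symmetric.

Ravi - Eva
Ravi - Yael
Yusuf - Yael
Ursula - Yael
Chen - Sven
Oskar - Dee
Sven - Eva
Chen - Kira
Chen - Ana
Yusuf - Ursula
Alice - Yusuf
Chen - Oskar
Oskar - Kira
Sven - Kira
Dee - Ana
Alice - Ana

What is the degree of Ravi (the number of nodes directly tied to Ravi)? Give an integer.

2

Ravi is directly tied to Eva and Yael. That is 2 neighbors, so the degree of Ravi is 2.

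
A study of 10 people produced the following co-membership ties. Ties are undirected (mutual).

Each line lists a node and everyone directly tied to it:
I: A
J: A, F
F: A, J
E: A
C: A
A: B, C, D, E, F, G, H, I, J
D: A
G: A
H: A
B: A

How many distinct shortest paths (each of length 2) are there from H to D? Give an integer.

1

The shortest distance is 2, and the only length-2 path is H–A–D. So there is exactly 1 shortest path.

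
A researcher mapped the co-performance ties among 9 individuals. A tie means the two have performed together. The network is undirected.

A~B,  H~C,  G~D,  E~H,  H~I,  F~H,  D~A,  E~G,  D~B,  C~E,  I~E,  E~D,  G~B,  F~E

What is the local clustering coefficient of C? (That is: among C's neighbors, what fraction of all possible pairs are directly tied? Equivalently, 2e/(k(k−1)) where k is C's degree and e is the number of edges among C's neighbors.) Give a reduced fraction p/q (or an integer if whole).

1

C's neighbors: E and H (k = 2).
Possible neighbor pairs: C(2,2) = 1. Edges among them: E–H → e = 1.
Clustering(C) = 1/1.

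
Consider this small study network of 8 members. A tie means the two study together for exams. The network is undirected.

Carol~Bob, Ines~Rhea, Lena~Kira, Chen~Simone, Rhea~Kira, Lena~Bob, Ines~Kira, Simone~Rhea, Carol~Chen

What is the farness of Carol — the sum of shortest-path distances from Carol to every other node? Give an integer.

16

Distances from Carol: Bob:1, Chen:1, Ines:4, Kira:3, Lena:2, Rhea:3, Simone:2.
Sum = 1 + 1 + 4 + 3 + 2 + 3 + 2 = 16.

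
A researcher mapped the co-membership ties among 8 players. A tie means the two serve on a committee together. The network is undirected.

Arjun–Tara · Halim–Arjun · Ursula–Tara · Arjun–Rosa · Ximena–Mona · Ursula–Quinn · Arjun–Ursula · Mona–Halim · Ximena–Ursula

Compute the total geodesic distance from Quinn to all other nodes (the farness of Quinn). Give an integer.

16

Distances from Quinn: Arjun:2, Halim:3, Mona:3, Rosa:3, Tara:2, Ursula:1, Ximena:2.
Sum = 2 + 3 + 3 + 3 + 2 + 1 + 2 = 16.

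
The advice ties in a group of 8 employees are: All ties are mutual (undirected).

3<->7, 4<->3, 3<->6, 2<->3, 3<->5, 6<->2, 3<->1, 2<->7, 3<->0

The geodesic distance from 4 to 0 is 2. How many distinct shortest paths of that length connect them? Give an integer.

The shortest distance is 2, and the only length-2 path is 4–3–0. So there is exactly 1 shortest path.

1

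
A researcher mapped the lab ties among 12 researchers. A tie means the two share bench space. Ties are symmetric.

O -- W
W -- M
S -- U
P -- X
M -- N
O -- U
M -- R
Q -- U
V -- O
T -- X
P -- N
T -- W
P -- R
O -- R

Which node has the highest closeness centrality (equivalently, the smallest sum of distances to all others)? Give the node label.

O

Farness (sum of distances to all others) for each node — M:26, N:32, O:20, P:26, Q:36, R:22, S:36, T:28, U:26, V:30, W:22, X:32.
The smallest farness is 20, for O, so O has the highest closeness.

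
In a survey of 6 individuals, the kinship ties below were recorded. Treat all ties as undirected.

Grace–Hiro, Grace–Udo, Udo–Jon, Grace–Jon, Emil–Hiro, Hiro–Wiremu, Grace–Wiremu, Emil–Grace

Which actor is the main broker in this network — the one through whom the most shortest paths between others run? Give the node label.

Unnormalized betweenness of each node: Emil:0, Grace:13/2, Hiro:1/2, Jon:0, Udo:0, Wiremu:0.
Grace has the largest value, 13/2, making it the main broker — the node through which the most shortest paths run.

Grace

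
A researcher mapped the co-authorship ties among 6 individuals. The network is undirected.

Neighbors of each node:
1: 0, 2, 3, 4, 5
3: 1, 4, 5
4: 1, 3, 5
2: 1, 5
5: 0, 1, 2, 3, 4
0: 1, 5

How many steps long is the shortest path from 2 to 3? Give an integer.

One shortest route is 2 – 5 – 3, which uses 2 edges, and 2 and 3 are not directly tied, so nothing shorter exists. So d(2,3) = 2.

2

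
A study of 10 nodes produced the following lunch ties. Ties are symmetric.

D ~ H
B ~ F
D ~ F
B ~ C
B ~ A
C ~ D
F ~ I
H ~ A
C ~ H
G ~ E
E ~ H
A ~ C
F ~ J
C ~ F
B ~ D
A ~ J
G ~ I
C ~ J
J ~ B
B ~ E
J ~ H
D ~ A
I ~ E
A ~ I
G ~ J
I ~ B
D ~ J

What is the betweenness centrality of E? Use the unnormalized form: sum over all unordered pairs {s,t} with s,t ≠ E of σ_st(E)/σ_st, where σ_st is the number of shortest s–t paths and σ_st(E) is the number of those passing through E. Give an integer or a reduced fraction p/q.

Pairs whose geodesics pass through E — G–B: 1/3; G–H: 1/2; I–H: 1/2; B–H: 1/5.
All other pairs contribute 0.
Summing the contributions gives betweenness(E) = 23/15.

23/15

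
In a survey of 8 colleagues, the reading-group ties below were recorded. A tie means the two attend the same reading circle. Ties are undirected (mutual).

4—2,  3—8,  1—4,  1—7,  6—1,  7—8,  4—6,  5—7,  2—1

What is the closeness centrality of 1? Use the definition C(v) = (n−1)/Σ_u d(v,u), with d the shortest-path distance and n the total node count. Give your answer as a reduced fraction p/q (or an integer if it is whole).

Distances from 1: 2:1, 3:3, 4:1, 5:2, 6:1, 7:1, 8:2. Sum = 11.
n = 8, so closeness = 7/11.

7/11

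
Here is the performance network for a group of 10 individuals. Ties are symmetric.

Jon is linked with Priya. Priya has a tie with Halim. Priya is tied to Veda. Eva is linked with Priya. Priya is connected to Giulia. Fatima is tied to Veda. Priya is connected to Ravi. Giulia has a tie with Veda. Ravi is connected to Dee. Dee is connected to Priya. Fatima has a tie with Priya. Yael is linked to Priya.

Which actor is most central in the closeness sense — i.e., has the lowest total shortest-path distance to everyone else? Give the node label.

Priya

Farness (sum of distances to all others) for each node — Dee:16, Eva:17, Fatima:16, Giulia:16, Halim:17, Jon:17, Priya:9, Ravi:16, Veda:15, Yael:17.
The smallest farness is 9, for Priya, so Priya has the highest closeness.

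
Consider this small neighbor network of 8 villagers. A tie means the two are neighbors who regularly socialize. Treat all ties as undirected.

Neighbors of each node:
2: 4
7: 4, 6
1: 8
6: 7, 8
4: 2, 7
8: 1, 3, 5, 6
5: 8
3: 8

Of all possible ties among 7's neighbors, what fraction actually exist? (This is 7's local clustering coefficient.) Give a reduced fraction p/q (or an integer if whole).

0

7's neighbors: 4 and 6 (k = 2).
Possible neighbor pairs: C(2,2) = 1. Edges among them: none → e = 0.
Clustering(7) = 0/1.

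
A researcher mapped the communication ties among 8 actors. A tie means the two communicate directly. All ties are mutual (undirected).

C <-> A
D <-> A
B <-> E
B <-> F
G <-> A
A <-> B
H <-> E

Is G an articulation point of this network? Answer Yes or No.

No

Even without G, every remaining node can still reach every other (the residual graph is connected), so G is not a cut vertex.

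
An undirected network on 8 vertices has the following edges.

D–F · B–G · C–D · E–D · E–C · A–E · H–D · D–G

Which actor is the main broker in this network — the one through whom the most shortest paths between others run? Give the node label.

D

Unnormalized betweenness of each node: A:0, B:0, C:0, D:17, E:6, F:0, G:6, H:0.
D has the largest value, 17, making it the main broker — the node through which the most shortest paths run.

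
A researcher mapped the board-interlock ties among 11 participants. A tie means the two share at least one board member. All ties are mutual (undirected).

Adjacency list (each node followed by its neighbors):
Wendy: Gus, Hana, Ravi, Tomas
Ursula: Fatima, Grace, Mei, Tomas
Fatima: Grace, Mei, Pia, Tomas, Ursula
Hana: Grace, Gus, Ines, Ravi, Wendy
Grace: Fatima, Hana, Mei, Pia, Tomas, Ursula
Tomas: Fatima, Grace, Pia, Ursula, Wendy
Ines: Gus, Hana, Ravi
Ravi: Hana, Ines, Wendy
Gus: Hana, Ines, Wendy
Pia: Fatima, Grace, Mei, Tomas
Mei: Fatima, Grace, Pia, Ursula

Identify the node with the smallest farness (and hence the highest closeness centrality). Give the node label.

Farness (sum of distances to all others) for each node — Fatima:18, Grace:14, Gus:21, Hana:15, Ines:22, Mei:20, Pia:19, Ravi:21, Tomas:16, Ursula:19, Wendy:17.
The smallest farness is 14, for Grace, so Grace has the highest closeness.

Grace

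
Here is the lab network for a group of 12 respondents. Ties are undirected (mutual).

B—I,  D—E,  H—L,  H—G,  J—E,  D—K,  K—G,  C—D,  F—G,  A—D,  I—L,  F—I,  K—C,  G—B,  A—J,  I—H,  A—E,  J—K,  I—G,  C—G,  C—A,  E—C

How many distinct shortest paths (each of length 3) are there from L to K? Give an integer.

2

The shortest distance is 3. The length-3 paths are: L–I–G–K; L–H–G–K.
That gives 2 distinct shortest paths.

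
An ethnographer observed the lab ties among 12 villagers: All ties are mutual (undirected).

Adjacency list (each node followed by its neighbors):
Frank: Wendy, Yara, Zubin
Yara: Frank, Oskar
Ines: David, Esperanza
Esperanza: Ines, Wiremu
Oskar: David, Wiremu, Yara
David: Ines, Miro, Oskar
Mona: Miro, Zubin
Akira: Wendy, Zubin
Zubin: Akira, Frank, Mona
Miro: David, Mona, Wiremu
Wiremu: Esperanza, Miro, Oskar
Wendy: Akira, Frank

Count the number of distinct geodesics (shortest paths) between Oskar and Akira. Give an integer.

2

The shortest distance is 4. The length-4 paths are: Oskar–Yara–Frank–Zubin–Akira; Oskar–Yara–Frank–Wendy–Akira.
That gives 2 distinct shortest paths.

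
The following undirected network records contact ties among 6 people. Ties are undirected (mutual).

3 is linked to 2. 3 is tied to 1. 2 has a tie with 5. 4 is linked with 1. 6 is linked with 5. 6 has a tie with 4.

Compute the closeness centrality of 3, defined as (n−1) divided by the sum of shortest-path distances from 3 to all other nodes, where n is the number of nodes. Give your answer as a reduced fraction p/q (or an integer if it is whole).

Distances from 3: 1:1, 2:1, 4:2, 5:2, 6:3. Sum = 9.
n = 6, so closeness = 5/9.

5/9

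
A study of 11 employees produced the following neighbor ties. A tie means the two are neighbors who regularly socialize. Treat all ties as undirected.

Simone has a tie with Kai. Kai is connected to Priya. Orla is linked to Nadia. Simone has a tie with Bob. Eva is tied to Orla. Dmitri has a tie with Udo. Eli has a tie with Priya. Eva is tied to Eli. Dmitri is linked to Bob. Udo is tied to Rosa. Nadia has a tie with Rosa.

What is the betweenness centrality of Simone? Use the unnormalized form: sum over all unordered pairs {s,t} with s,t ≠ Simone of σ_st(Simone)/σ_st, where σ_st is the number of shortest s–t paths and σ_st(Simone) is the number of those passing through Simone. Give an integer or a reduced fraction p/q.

Pairs whose geodesics pass through Simone — Bob–Eva: 1; Bob–Eli: 1; Bob–Priya: 1; Bob–Kai: 1; Dmitri–Eli: 1; Dmitri–Priya: 1; Dmitri–Kai: 1; Udo–Priya: 1; Udo–Kai: 1; Rosa–Kai: 1.
All other pairs contribute 0.
Summing the contributions gives betweenness(Simone) = 10.

10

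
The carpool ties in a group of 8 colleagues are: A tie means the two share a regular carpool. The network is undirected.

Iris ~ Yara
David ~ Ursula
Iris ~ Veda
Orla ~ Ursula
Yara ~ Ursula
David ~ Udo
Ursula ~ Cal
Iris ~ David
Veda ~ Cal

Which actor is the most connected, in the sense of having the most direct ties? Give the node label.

Degrees — Cal:2, David:3, Iris:3, Orla:1, Udo:1, Ursula:4, Veda:2, Yara:2.
The maximum is 4, attained only by Ursula.

Ursula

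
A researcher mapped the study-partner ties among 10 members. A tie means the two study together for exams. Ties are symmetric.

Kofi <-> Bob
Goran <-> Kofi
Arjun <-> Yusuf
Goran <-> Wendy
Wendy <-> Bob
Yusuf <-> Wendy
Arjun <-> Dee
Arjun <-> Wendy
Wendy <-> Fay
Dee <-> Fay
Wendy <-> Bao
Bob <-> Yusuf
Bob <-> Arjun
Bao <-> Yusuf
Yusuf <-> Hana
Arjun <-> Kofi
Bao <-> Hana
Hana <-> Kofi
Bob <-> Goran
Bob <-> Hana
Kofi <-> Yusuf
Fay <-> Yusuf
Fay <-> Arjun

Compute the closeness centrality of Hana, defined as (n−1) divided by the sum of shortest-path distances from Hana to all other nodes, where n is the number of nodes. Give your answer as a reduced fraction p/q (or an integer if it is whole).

Distances from Hana: Arjun:2, Bao:1, Bob:1, Dee:3, Fay:2, Goran:2, Kofi:1, Wendy:2, Yusuf:1. Sum = 15.
n = 10, so closeness = 9/15 = 3/5.

3/5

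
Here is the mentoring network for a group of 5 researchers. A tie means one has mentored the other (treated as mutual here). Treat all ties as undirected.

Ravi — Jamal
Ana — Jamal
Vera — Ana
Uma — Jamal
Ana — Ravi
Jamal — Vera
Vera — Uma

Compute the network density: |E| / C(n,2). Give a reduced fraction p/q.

7/10

There are 7 edges and 5 nodes, so the maximum possible is C(5,2) = 10.
Density = 7/10.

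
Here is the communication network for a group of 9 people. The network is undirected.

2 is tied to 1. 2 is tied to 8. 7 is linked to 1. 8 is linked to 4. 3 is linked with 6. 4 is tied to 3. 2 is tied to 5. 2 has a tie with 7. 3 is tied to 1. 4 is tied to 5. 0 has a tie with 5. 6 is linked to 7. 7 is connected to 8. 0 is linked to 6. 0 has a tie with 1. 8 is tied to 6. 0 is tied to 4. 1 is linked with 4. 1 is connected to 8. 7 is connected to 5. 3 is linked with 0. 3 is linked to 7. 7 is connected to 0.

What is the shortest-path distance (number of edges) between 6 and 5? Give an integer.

One shortest route is 6 – 0 – 5, which uses 2 edges, and 6 and 5 are not directly tied, so nothing shorter exists. So d(6,5) = 2.

2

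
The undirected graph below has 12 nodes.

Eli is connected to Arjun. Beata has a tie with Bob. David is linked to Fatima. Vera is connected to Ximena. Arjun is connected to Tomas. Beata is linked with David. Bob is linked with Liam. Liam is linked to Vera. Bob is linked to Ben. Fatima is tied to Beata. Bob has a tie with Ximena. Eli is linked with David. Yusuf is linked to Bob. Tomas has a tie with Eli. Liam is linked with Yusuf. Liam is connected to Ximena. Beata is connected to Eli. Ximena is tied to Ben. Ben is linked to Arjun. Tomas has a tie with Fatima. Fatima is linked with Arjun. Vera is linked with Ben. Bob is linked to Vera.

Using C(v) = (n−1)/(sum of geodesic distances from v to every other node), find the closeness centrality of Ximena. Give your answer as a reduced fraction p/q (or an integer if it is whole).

1/2

Distances from Ximena: Arjun:2, Beata:2, Ben:1, Bob:1, David:3, Eli:3, Fatima:3, Liam:1, Tomas:3, Vera:1, Yusuf:2. Sum = 22.
n = 12, so closeness = 11/22 = 1/2.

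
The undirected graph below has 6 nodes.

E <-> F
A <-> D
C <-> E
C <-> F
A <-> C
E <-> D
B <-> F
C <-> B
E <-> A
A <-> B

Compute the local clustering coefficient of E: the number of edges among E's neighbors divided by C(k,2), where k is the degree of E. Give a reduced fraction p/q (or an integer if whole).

1/2

E's neighbors: A, C, D, and F (k = 4).
Possible neighbor pairs: C(4,2) = 6. Edges among them: A–C, A–D, C–F → e = 3.
Clustering(E) = 3/6 = 1/2.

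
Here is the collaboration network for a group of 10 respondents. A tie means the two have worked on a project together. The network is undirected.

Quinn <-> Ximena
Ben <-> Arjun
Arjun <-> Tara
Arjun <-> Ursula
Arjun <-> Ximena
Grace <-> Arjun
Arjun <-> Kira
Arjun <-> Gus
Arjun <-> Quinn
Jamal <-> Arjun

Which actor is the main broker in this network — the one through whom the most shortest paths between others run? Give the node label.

Unnormalized betweenness of each node: Arjun:35, Ben:0, Grace:0, Gus:0, Jamal:0, Kira:0, Quinn:0, Tara:0, Ursula:0, Ximena:0.
Arjun has the largest value, 35, making it the main broker — the node through which the most shortest paths run.

Arjun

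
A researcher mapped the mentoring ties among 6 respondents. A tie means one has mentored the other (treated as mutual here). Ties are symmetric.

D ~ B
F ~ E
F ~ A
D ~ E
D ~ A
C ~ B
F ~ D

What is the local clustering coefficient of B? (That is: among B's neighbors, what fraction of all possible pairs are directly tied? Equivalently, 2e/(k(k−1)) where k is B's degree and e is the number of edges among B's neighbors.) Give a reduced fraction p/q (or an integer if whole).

B's neighbors: C and D (k = 2).
Possible neighbor pairs: C(2,2) = 1. Edges among them: none → e = 0.
Clustering(B) = 0/1.

0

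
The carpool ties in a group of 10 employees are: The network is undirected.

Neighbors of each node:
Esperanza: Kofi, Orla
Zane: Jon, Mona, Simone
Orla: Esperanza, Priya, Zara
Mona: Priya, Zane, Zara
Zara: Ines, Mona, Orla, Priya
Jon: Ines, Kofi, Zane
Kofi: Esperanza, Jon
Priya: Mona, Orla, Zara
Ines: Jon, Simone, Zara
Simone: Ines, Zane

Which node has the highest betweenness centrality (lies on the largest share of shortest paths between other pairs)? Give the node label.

Zara

Unnormalized betweenness of each node: Esperanza:3, Ines:20/3, Jon:43/6, Kofi:11/3, Mona:4, Orla:16/3, Priya:3/2, Simone:1/2, Zane:16/3, Zara:47/6.
Zara has the largest value, 47/6, making it the main broker — the node through which the most shortest paths run.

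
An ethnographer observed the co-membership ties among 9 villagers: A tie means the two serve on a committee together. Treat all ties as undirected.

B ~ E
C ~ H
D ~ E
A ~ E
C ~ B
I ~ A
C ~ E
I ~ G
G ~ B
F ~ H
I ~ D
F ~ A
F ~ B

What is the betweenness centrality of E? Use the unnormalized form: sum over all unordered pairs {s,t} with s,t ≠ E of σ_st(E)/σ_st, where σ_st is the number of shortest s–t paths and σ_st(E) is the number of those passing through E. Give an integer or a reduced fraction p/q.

19/3

Pairs whose geodesics pass through E — B–A: 1/2; B–D: 1; C–A: 1; C–D: 1; C–I: 2/3; H–D: 1; F–D: 2/3; A–D: 1/2.
All other pairs contribute 0.
Summing the contributions gives betweenness(E) = 19/3.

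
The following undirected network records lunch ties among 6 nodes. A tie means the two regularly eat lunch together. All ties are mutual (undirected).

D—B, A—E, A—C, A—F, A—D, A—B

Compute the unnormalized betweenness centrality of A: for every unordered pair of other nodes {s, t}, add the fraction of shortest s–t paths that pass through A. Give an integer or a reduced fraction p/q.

9

Pairs whose geodesics pass through A — D–E: 1; D–C: 1; D–F: 1; E–B: 1; E–C: 1; E–F: 1; B–C: 1; B–F: 1; C–F: 1.
All other pairs contribute 0.
Summing the contributions gives betweenness(A) = 9.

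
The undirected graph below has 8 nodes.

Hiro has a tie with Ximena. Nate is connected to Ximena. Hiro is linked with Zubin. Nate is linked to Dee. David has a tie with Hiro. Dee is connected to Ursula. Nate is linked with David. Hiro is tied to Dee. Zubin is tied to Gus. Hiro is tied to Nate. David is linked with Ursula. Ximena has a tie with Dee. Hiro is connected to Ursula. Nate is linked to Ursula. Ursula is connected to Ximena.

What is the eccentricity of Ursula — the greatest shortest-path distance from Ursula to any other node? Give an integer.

Distances from Ursula: David:1, Dee:1, Gus:3, Hiro:1, Nate:1, Ximena:1, Zubin:2.
The largest is 3 (to Gus), so the eccentricity of Ursula is 3.

3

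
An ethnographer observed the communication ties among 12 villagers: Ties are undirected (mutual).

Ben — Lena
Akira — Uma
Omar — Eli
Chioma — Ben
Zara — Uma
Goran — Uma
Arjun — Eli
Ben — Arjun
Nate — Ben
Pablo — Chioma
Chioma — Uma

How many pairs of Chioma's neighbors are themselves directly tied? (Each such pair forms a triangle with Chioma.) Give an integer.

0

Chioma's neighbors are Ben, Pablo, and Uma, but none of them are tied to each other, so no triangle contains Chioma.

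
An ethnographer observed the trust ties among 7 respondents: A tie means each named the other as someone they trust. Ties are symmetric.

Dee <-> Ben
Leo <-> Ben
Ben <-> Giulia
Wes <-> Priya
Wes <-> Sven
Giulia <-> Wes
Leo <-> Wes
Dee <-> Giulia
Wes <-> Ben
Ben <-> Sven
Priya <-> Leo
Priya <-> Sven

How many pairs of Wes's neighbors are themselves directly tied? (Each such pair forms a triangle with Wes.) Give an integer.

5

Wes's neighbors: Ben, Giulia, Leo, Priya, and Sven.
Neighbor pairs that are themselves tied: Wes–Ben–Giulia; Wes–Ben–Leo; Wes–Ben–Sven; Wes–Leo–Priya; Wes–Priya–Sven. Each forms one triangle with Wes, for 5 in total.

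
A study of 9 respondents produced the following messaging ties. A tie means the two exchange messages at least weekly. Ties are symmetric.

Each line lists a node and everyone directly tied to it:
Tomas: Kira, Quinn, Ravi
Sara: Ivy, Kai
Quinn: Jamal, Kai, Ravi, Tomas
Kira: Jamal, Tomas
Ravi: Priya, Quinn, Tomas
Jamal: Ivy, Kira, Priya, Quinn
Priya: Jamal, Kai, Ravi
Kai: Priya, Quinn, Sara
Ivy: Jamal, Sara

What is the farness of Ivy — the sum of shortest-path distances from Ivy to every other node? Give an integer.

Distances from Ivy: Jamal:1, Kai:2, Kira:2, Priya:2, Quinn:2, Ravi:3, Sara:1, Tomas:3.
Sum = 1 + 2 + 2 + 2 + 2 + 3 + 1 + 3 = 16.

16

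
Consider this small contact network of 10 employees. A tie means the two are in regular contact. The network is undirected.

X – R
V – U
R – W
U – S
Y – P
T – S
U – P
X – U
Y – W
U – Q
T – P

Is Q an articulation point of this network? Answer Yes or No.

No

Even without Q, every remaining node can still reach every other (the residual graph is connected), so Q is not a cut vertex.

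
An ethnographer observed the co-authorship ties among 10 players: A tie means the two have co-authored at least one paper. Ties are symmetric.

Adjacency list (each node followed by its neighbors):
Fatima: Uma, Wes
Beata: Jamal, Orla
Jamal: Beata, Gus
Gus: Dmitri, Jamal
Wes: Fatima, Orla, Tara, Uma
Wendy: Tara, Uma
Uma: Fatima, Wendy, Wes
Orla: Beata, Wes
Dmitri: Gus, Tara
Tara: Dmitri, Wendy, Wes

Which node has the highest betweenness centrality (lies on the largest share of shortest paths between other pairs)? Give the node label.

Wes

Unnormalized betweenness of each node: Beata:5, Dmitri:7, Fatima:0, Gus:4, Jamal:3, Orla:8, Tara:23/2, Uma:5/2, Wendy:3/2, Wes:31/2.
Wes has the largest value, 31/2, making it the main broker — the node through which the most shortest paths run.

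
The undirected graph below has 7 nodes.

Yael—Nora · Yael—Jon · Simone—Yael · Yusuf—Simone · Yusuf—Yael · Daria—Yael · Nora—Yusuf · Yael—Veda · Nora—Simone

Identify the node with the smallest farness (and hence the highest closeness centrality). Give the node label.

Farness (sum of distances to all others) for each node — Daria:11, Jon:11, Nora:9, Simone:9, Veda:11, Yael:6, Yusuf:9.
The smallest farness is 6, for Yael, so Yael has the highest closeness.

Yael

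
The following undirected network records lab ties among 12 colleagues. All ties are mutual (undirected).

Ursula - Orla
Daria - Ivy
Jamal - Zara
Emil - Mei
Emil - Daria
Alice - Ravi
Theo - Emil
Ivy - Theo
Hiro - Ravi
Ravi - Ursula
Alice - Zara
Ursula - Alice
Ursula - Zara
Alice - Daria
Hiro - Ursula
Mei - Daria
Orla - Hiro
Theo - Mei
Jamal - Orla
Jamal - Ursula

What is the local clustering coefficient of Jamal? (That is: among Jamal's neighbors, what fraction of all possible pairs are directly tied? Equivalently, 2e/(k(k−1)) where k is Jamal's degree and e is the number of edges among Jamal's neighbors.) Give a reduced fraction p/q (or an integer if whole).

Jamal's neighbors: Orla, Ursula, and Zara (k = 3).
Possible neighbor pairs: C(3,2) = 3. Edges among them: Orla–Ursula, Ursula–Zara → e = 2.
Clustering(Jamal) = 2/3.

2/3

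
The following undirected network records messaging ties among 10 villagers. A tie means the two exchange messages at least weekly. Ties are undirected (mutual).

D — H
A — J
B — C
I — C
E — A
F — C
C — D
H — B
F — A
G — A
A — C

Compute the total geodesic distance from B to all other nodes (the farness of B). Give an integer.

19

Distances from B: A:2, C:1, D:2, E:3, F:2, G:3, H:1, I:2, J:3.
Sum = 2 + 1 + 2 + 3 + 2 + 3 + 1 + 2 + 3 = 19.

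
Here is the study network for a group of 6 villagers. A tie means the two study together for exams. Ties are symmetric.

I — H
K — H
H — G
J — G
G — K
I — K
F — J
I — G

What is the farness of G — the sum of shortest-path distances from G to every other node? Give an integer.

Distances from G: F:2, H:1, I:1, J:1, K:1.
Sum = 2 + 1 + 1 + 1 + 1 = 6.

6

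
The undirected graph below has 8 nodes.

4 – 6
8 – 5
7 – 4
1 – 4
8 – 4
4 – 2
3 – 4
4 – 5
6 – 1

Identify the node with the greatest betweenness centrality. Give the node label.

4

Unnormalized betweenness of each node: 1:0, 2:0, 3:0, 4:19, 5:0, 6:0, 7:0, 8:0.
4 has the largest value, 19, making it the main broker — the node through which the most shortest paths run.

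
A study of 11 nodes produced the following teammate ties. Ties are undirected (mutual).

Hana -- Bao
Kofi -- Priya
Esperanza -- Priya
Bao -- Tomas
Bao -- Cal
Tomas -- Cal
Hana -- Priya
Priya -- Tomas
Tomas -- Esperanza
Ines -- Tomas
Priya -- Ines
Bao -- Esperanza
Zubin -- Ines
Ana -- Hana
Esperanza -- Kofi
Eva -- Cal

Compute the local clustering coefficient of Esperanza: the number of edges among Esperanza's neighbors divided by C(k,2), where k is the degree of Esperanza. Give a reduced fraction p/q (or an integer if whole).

1/2

Esperanza's neighbors: Bao, Kofi, Priya, and Tomas (k = 4).
Possible neighbor pairs: C(4,2) = 6. Edges among them: Bao–Tomas, Kofi–Priya, Priya–Tomas → e = 3.
Clustering(Esperanza) = 3/6 = 1/2.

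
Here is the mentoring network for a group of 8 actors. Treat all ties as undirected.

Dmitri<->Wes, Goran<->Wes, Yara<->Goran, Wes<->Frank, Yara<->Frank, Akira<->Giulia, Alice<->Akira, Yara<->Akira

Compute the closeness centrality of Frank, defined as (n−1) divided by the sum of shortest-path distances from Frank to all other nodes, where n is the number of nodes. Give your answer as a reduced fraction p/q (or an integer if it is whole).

Distances from Frank: Akira:2, Alice:3, Dmitri:2, Giulia:3, Goran:2, Wes:1, Yara:1. Sum = 14.
n = 8, so closeness = 7/14 = 1/2.

1/2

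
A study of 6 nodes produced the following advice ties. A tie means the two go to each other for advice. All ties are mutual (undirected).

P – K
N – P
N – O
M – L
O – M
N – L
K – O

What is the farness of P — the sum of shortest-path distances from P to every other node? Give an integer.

9

Distances from P: K:1, L:2, M:3, N:1, O:2.
Sum = 1 + 2 + 3 + 1 + 2 = 9.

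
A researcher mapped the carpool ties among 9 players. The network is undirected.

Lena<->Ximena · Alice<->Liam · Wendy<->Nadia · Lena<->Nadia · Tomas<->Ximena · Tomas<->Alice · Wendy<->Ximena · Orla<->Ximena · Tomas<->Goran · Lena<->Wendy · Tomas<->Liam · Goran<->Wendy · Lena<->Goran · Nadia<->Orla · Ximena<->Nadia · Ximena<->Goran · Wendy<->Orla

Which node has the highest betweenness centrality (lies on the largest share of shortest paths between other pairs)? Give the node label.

Tomas

Unnormalized betweenness of each node: Alice:0, Goran:3, Lena:1/3, Liam:0, Nadia:1/3, Orla:0, Tomas:12, Wendy:7/6, Ximena:61/6.
Tomas has the largest value, 12, making it the main broker — the node through which the most shortest paths run.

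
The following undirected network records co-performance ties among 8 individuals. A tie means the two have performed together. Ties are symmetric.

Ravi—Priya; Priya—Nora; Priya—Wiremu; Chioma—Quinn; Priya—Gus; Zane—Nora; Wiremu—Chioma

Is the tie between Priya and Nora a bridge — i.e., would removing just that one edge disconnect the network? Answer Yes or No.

Yes

Without the Priya–Nora edge there is no alternate route between Priya and Nora, so the network disconnects. It is a bridge.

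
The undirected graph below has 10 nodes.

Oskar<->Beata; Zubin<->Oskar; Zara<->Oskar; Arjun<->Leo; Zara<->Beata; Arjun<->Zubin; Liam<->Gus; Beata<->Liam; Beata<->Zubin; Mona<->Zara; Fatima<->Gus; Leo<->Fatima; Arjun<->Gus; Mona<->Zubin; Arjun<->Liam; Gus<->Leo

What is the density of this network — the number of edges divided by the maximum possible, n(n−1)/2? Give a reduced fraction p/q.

16/45

There are 16 edges and 10 nodes, so the maximum possible is C(10,2) = 45.
Density = 16/45.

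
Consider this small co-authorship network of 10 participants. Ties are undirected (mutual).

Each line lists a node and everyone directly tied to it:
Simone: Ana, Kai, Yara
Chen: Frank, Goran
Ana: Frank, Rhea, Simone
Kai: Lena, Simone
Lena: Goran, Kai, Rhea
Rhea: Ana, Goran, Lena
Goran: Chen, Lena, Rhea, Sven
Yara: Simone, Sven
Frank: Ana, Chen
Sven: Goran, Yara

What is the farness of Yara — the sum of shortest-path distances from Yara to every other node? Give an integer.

20

Distances from Yara: Ana:2, Chen:3, Frank:3, Goran:2, Kai:2, Lena:3, Rhea:3, Simone:1, Sven:1.
Sum = 2 + 3 + 3 + 2 + 2 + 3 + 3 + 1 + 1 = 20.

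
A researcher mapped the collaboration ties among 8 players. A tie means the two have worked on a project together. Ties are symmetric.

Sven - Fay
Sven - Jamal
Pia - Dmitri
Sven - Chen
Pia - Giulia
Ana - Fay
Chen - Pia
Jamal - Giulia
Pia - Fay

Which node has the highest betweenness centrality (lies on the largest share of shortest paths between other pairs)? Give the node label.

Unnormalized betweenness of each node: Ana:0, Chen:1, Dmitri:0, Fay:7, Giulia:2, Jamal:1, Pia:10, Sven:4.
Pia has the largest value, 10, making it the main broker — the node through which the most shortest paths run.

Pia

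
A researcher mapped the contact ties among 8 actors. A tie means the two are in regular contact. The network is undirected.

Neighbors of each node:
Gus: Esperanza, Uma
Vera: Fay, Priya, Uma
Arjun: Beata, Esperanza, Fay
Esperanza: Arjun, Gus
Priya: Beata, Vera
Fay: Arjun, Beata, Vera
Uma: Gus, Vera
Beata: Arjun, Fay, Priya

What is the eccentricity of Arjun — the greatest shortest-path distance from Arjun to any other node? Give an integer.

Distances from Arjun: Beata:1, Esperanza:1, Fay:1, Gus:2, Priya:2, Uma:3, Vera:2.
The largest is 3 (to Uma), so the eccentricity of Arjun is 3.

3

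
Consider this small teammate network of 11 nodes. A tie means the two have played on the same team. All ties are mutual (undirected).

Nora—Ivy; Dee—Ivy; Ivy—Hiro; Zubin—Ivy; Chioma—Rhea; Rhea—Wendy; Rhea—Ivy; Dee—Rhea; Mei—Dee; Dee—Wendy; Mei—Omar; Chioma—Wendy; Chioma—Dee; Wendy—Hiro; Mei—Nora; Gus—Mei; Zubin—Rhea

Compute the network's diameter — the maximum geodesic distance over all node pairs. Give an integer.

Eccentricity of each node (its greatest distance to any other): Chioma:3, Dee:2, Gus:4, Hiro:4, Ivy:3, Mei:3, Nora:3, Omar:4, Rhea:3, Wendy:3, Zubin:4.
The maximum eccentricity is 4, realized for instance by the pair Zubin–Gus via Zubin – Rhea – Dee – Mei – Gus. So the diameter is 4.

4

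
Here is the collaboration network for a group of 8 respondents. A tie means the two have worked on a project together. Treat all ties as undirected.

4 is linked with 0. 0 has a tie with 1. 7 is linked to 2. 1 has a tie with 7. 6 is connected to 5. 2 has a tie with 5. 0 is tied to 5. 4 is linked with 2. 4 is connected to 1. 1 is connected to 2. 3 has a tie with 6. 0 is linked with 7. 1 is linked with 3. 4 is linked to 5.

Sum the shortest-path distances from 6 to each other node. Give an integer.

13

Distances from 6: 0:2, 1:2, 2:2, 3:1, 4:2, 5:1, 7:3.
Sum = 2 + 2 + 2 + 1 + 2 + 1 + 3 = 13.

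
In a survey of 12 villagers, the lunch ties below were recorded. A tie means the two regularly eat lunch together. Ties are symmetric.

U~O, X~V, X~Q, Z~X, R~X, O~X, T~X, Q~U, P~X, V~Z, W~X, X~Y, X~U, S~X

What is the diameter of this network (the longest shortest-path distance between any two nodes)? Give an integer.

2

Eccentricity of each node (its greatest distance to any other): O:2, P:2, Q:2, R:2, S:2, T:2, U:2, V:2, W:2, X:1, Y:2, Z:2.
The maximum eccentricity is 2, realized for instance by the pair Z–Y via Z – X – Y. So the diameter is 2.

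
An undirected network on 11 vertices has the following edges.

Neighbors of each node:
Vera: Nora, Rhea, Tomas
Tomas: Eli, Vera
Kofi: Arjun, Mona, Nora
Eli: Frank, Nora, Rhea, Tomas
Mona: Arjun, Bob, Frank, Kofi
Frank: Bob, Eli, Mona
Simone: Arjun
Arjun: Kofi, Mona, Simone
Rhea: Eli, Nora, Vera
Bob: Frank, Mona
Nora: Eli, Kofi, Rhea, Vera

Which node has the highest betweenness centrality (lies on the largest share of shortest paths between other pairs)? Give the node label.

Nora

Unnormalized betweenness of each node: Arjun:9, Bob:0, Eli:139/12, Frank:101/12, Kofi:139/12, Mona:101/12, Nora:13, Rhea:11/12, Simone:0, Tomas:11/12, Vera:13/6.
Nora has the largest value, 13, making it the main broker — the node through which the most shortest paths run.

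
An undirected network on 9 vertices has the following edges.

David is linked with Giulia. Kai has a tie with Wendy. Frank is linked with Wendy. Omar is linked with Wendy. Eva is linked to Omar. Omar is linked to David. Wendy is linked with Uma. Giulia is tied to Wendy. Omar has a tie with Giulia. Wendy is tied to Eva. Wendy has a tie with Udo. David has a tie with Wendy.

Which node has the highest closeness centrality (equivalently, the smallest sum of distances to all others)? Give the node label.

Wendy

Farness (sum of distances to all others) for each node — David:13, Eva:14, Frank:15, Giulia:13, Kai:15, Omar:12, Udo:15, Uma:15, Wendy:8.
The smallest farness is 8, for Wendy, so Wendy has the highest closeness.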